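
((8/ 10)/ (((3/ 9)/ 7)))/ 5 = 84/ 25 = 3.36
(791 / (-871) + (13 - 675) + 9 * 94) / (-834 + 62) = -159473 / 672412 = -0.24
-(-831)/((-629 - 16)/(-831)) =230187/215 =1070.64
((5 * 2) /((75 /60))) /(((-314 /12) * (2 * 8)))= -3 /157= -0.02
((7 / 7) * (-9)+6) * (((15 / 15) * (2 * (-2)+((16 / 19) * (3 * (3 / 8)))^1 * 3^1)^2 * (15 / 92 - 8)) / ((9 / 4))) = 348964 / 24909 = 14.01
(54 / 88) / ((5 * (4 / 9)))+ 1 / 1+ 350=309123 / 880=351.28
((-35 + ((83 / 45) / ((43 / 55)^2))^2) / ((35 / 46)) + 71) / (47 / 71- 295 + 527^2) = 5087840790595 / 38183518923602787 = 0.00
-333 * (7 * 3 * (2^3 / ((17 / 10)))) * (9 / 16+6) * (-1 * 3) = 11013975 / 17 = 647880.88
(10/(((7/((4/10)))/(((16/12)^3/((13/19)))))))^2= 23658496/6036849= 3.92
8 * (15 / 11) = 120 / 11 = 10.91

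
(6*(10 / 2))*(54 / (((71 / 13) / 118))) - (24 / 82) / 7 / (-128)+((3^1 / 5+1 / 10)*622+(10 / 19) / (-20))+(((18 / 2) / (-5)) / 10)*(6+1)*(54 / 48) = 10975322515693 / 309730400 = 35435.08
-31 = -31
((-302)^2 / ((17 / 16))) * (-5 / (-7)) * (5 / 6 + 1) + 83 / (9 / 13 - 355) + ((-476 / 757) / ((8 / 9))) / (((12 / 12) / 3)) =9994227600559 / 88911921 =112405.93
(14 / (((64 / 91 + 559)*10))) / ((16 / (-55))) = -7007 / 814928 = -0.01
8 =8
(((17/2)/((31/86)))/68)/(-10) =-43/1240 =-0.03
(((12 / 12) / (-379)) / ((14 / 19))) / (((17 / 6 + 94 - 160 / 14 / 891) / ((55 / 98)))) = -931095 / 44857841938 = -0.00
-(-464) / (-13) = -464 / 13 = -35.69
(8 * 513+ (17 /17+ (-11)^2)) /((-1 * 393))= -4226 /393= -10.75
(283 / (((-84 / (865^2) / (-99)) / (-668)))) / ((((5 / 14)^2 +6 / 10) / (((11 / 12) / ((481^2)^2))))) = -149757484405375 / 38165401484873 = -3.92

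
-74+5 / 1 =-69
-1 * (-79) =79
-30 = -30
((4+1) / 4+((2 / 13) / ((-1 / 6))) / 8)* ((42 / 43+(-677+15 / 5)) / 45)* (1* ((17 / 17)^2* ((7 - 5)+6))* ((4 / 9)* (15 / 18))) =-6829840 / 135837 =-50.28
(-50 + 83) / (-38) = -0.87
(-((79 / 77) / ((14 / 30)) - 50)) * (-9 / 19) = -22.64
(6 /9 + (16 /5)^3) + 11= 16663 /375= 44.43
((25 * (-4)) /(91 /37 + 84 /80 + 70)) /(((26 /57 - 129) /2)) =444000 /20977201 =0.02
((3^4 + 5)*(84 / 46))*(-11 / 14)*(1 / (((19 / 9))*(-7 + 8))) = -25542 / 437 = -58.45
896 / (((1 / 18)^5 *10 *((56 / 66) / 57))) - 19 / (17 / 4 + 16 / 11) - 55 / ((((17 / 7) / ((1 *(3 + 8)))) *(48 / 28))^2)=594025851155926343 / 52228080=11373687318.31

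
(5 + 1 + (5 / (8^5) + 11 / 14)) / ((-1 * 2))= -1556515 / 458752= -3.39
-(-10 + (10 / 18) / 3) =265 / 27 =9.81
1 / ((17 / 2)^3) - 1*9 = -44209 / 4913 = -9.00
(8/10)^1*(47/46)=94/115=0.82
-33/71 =-0.46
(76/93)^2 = 5776/8649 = 0.67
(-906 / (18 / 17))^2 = 732165.44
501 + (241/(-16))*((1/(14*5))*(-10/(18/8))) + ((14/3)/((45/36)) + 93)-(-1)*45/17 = 601.34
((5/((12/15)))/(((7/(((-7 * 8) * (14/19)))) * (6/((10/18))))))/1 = -1750/513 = -3.41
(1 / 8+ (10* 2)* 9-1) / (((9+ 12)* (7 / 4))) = 1433 / 294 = 4.87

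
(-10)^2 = 100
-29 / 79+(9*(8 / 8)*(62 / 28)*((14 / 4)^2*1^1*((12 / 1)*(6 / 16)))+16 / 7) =9737057 / 8848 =1100.48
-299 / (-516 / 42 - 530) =161 / 292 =0.55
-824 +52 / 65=-823.20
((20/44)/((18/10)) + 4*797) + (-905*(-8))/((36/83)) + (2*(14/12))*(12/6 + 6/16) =15749725/792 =19886.02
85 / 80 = 17 / 16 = 1.06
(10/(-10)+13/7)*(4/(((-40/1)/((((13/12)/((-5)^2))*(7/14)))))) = -13/7000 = -0.00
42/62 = 21/31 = 0.68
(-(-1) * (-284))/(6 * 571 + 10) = -71/859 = -0.08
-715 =-715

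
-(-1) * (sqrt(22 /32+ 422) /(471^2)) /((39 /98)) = 49 * sqrt(6763) /17303598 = 0.00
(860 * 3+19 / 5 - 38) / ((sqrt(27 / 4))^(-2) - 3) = -343683 / 385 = -892.68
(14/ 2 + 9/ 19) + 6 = 256/ 19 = 13.47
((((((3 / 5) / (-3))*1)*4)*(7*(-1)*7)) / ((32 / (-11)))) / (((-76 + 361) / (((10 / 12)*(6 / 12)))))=-539 / 27360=-0.02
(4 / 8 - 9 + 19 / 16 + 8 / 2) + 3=-5 / 16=-0.31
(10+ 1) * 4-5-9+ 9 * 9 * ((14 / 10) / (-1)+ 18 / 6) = 798 / 5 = 159.60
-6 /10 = -3 /5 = -0.60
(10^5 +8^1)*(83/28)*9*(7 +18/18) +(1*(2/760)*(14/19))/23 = 12405674374609/581210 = 21344564.57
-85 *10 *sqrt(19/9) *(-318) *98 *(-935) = -8255863000 *sqrt(19) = -35986472508.72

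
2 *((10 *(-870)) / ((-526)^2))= -4350 / 69169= -0.06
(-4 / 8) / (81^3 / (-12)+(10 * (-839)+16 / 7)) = 14 / 1474885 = 0.00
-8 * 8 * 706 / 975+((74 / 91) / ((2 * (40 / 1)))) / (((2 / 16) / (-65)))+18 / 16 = -50.50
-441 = -441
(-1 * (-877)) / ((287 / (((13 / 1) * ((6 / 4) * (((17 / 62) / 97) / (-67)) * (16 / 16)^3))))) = -581451 / 231286412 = -0.00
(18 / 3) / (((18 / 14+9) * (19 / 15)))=0.46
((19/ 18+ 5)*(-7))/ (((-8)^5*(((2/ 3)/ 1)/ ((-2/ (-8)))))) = 763/ 1572864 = 0.00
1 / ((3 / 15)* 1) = 5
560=560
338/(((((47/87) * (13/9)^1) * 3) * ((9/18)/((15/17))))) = 203580/799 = 254.79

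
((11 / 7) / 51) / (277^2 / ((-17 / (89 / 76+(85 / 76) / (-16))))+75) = -13376 / 2124984351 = -0.00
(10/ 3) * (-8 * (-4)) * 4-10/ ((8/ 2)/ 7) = 2455/ 6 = 409.17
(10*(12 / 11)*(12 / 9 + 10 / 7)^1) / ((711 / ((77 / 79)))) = 2320 / 56169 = 0.04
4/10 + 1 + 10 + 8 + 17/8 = 861/40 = 21.52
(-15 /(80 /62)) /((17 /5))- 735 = -100425 /136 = -738.42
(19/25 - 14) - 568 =-14531/25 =-581.24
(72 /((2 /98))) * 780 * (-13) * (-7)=250417440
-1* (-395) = 395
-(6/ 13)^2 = -36/ 169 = -0.21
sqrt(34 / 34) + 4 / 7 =11 / 7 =1.57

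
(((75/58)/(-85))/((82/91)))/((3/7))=-3185/80852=-0.04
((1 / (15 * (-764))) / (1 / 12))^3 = -0.00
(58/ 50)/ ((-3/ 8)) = -232/ 75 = -3.09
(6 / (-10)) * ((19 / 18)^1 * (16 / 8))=-19 / 15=-1.27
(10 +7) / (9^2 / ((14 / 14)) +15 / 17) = 289 / 1392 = 0.21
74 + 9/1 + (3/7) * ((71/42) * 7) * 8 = 865/7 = 123.57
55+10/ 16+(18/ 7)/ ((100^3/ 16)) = 55.63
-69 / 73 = -0.95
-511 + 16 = -495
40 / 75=8 / 15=0.53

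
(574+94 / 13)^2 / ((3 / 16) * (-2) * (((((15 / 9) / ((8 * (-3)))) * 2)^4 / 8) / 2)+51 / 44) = 45006506319937536 / 154416014701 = 291462.69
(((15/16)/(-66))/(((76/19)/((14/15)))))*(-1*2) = 7/1056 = 0.01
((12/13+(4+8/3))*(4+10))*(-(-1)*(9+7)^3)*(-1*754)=-328160597.33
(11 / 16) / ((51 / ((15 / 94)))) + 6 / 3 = 51191 / 25568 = 2.00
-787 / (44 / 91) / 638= -71617 / 28072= -2.55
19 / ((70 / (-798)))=-1083 / 5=-216.60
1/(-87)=-1/87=-0.01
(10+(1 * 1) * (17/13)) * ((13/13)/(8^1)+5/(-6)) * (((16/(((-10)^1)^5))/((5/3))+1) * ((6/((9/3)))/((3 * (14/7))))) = -26028751/9750000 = -2.67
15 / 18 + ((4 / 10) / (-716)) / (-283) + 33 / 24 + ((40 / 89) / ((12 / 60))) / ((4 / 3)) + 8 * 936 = 4053240071293 / 541016760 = 7491.89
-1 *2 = -2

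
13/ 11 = 1.18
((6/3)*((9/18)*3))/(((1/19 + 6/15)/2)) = 570/43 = 13.26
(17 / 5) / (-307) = -17 / 1535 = -0.01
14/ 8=1.75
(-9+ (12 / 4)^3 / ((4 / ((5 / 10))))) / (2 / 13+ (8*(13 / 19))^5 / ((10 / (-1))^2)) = -36212947875 / 317320194224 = -0.11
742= 742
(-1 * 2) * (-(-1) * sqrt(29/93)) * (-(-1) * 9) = -6 * sqrt(2697)/31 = -10.05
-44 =-44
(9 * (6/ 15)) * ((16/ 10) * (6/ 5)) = 864/ 125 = 6.91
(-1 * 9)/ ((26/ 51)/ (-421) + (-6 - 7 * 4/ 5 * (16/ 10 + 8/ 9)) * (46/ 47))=681167475/ 1476981542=0.46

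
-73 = -73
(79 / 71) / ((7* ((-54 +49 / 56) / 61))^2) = 18813376 / 628394375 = 0.03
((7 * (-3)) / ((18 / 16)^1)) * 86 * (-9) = 14448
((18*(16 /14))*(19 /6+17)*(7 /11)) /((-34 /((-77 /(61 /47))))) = 477708 /1037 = 460.66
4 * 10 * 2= 80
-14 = -14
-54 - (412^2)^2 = -28813025590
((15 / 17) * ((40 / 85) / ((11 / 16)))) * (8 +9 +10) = 51840 / 3179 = 16.31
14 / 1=14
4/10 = 2/5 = 0.40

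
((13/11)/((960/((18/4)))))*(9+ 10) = 0.11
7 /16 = 0.44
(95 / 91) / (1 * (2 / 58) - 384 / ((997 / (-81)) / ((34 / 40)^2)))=68668375 / 1484900599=0.05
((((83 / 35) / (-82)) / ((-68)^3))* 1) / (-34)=-83 / 30682274560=-0.00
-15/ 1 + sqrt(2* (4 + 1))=-15 + sqrt(10)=-11.84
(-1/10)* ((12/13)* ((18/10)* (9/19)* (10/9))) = -108/1235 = -0.09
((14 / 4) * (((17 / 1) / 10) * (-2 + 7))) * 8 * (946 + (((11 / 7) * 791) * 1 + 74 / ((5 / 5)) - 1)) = 538356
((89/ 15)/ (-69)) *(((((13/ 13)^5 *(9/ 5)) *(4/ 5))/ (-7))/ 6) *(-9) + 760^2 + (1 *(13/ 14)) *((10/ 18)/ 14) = 2929298452307/ 5071500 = 577600.01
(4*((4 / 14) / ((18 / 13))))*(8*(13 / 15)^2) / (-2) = -35152 / 14175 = -2.48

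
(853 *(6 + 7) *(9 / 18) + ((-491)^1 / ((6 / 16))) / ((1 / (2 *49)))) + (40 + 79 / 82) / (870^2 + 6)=-7619889009863 / 62066292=-122770.17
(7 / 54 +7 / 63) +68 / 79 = 1.10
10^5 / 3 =100000 / 3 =33333.33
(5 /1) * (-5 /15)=-5 /3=-1.67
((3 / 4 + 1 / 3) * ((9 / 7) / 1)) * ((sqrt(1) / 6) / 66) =13 / 3696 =0.00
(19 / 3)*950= 18050 / 3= 6016.67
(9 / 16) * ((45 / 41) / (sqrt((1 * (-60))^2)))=27 / 2624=0.01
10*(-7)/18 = -35/9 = -3.89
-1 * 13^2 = -169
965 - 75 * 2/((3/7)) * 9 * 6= -17935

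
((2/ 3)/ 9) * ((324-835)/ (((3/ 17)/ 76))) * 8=-10563392/ 81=-130412.25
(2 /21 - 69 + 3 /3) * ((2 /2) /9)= -1426 /189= -7.54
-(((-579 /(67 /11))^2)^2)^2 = -2707509512158810735195049834241 /406067677556641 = -6667631190077051.72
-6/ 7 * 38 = -228/ 7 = -32.57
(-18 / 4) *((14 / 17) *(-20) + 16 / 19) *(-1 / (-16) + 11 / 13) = 1073331 / 16796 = 63.90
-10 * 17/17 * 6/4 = -15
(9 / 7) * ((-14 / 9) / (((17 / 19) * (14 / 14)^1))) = -38 / 17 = -2.24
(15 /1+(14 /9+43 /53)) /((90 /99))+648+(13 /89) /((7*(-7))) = 6938503157 /10400985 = 667.10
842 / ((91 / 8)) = 6736 / 91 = 74.02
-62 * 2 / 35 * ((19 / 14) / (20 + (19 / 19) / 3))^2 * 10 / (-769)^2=-201438 / 754755818383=-0.00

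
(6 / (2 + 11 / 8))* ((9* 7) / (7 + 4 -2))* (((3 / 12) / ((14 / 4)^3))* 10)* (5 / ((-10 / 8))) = -1280 / 441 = -2.90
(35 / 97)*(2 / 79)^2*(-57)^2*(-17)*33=-255176460 / 605377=-421.52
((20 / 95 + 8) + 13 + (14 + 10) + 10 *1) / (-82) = -1049 / 1558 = -0.67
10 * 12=120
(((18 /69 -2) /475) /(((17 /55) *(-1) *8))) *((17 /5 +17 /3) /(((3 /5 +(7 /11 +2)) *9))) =484 /1050111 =0.00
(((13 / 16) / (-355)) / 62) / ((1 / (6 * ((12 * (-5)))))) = 117 / 8804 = 0.01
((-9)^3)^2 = 531441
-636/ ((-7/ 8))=726.86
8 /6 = 4 /3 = 1.33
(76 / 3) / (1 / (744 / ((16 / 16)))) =18848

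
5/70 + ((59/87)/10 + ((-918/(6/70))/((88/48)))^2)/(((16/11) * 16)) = 25147728158933/17149440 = 1466387.72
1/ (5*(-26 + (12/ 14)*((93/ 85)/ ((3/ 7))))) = -0.01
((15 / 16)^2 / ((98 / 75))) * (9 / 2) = 151875 / 50176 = 3.03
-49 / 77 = -7 / 11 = -0.64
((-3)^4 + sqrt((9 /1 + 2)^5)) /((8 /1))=81 /8 + 121* sqrt(11) /8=60.29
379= 379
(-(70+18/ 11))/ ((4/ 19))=-3743/ 11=-340.27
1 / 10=0.10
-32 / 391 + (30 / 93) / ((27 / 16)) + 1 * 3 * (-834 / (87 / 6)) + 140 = -307902544 / 9490743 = -32.44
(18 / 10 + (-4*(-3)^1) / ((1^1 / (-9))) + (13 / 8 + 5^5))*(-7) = -845719 / 40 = -21142.98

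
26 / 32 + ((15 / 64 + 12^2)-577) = -27645 / 64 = -431.95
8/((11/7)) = 56/11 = 5.09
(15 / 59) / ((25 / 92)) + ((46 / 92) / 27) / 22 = 328183 / 350460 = 0.94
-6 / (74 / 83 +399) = -498 / 33191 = -0.02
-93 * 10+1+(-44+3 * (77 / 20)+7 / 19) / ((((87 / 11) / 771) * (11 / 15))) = -11446777 / 2204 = -5193.64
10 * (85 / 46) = 425 / 23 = 18.48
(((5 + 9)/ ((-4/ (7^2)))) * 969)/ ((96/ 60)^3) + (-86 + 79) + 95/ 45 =-373957931/ 9216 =-40577.03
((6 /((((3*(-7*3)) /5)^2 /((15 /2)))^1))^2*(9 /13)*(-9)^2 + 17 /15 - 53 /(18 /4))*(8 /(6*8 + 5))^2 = -551865728 /3945479265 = -0.14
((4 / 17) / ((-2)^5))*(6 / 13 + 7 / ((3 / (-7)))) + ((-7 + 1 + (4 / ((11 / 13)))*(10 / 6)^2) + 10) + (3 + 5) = 4419211 / 175032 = 25.25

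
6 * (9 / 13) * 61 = 3294 / 13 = 253.38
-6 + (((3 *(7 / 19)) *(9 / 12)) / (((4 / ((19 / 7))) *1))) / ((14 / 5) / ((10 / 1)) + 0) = -447 / 112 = -3.99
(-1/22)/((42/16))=-4/231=-0.02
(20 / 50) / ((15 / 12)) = 8 / 25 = 0.32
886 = 886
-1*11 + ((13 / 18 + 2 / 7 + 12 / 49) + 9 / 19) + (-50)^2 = 41739595 / 16758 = 2490.73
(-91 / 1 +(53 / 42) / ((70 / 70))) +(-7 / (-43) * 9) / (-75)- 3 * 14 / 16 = -16684303 / 180600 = -92.38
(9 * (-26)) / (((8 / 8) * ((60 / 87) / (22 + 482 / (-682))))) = -24636573 / 3410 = -7224.80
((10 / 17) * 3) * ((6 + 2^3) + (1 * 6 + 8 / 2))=720 / 17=42.35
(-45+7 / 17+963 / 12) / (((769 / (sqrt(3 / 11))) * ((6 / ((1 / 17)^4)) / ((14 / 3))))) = 16975 * sqrt(33) / 432380533068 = 0.00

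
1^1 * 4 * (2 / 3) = 8 / 3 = 2.67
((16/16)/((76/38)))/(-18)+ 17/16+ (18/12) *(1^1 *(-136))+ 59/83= -2417345/11952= -202.25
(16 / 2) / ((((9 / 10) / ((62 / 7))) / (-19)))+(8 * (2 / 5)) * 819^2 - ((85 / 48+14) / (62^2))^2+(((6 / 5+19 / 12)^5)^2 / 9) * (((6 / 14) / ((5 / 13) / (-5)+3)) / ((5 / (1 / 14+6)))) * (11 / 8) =107089982289540878670371198954776399 / 49909152265174056960000000000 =2145698.28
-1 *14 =-14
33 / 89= 0.37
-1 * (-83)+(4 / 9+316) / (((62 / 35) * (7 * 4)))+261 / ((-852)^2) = 2011326763 / 22503024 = 89.38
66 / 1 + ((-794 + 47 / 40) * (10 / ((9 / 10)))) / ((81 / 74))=-1939597 / 243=-7981.88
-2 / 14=-1 / 7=-0.14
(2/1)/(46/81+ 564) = 81/22865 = 0.00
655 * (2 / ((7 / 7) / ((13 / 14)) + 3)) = 321.32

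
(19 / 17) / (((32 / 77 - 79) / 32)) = -46816 / 102867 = -0.46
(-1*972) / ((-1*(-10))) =-486 / 5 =-97.20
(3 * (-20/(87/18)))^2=129600/841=154.10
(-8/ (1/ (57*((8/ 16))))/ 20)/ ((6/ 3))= -57/ 10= -5.70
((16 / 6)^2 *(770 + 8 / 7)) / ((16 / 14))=43184 / 9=4798.22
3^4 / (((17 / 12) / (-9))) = -8748 / 17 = -514.59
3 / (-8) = -0.38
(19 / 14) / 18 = 19 / 252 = 0.08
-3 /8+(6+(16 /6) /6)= 437 /72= 6.07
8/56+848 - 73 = 5426/7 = 775.14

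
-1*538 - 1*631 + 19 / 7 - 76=-8696 / 7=-1242.29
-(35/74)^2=-1225/5476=-0.22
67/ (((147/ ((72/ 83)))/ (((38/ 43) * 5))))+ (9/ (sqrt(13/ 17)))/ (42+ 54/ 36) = 6 * sqrt(221)/ 377+ 305520/ 174881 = 1.98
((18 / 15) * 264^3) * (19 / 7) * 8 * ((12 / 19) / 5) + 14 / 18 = 60561443.89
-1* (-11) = 11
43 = 43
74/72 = 37/36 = 1.03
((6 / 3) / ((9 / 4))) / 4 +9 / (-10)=-61 / 90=-0.68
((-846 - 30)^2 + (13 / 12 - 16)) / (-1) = -9208333 / 12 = -767361.08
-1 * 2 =-2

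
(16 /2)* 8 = 64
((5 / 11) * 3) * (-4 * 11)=-60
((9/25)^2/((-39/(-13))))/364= 27/227500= 0.00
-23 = -23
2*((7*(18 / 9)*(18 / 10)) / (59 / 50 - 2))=-2520 / 41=-61.46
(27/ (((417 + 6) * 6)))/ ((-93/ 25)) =-25/ 8742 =-0.00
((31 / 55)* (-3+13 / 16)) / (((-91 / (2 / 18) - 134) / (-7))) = -1519 / 167728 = -0.01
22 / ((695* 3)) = 0.01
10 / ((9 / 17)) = 170 / 9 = 18.89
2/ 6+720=2161/ 3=720.33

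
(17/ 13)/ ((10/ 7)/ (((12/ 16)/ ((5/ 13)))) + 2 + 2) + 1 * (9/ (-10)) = -237/ 380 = -0.62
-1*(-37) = 37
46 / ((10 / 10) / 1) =46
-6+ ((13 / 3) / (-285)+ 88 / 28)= -17191 / 5985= -2.87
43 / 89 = 0.48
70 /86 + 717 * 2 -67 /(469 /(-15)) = 432524 /301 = 1436.96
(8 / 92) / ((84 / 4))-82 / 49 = -5644 / 3381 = -1.67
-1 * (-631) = 631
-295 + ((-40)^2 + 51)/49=-12804/49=-261.31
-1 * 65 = -65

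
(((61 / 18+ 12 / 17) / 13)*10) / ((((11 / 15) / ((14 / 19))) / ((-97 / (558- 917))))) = 42539350 / 49745553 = 0.86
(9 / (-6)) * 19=-28.50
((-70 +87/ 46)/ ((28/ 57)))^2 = 31891173561/ 1658944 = 19223.78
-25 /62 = -0.40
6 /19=0.32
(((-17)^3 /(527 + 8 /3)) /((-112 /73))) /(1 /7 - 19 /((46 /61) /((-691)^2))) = -8248927 /16414595879528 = -0.00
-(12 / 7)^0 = -1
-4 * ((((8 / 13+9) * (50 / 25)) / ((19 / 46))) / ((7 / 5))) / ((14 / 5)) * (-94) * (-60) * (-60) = 194580000000 / 12103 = 16077005.70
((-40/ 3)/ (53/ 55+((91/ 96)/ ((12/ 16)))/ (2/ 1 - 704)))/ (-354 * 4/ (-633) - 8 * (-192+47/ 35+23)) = -2632014000/ 255085769627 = -0.01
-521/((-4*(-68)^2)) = 521/18496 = 0.03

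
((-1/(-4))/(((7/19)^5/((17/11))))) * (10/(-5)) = -42093683/369754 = -113.84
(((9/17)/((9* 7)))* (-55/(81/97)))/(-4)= 5335/38556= 0.14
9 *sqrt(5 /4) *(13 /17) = 117 *sqrt(5) /34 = 7.69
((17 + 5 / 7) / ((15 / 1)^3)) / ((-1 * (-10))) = 62 / 118125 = 0.00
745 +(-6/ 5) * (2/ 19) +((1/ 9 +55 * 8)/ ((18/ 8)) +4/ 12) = 7239548/ 7695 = 940.81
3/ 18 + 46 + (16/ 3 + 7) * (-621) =-45677/ 6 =-7612.83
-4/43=-0.09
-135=-135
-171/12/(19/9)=-27/4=-6.75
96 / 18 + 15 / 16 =301 / 48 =6.27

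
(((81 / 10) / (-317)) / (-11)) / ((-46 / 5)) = -81 / 320804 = -0.00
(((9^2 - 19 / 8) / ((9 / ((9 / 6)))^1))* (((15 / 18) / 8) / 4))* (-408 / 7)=-53465 / 2688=-19.89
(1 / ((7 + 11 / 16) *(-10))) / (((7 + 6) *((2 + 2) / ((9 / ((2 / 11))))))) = -33 / 2665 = -0.01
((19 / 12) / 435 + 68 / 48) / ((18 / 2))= 3707 / 23490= 0.16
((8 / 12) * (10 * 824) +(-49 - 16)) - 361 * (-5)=21700 / 3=7233.33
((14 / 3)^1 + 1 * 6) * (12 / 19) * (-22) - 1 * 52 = -3804 / 19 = -200.21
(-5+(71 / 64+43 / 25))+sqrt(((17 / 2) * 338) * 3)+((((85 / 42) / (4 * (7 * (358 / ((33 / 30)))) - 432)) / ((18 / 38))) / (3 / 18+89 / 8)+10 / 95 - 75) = -1864924459481 / 24199270200+13 * sqrt(51) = 15.77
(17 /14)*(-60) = -510 /7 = -72.86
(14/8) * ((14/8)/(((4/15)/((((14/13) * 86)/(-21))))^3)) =-486980375/35152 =-13853.56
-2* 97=-194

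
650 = 650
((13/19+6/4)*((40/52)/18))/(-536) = -415/2383056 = -0.00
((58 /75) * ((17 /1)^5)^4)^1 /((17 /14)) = 194126817776342875775888236 /75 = 2588357570351238343678510.00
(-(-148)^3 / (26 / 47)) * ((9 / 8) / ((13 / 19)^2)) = 30939460236 / 2197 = 14082594.55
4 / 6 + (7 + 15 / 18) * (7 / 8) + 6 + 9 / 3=793 / 48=16.52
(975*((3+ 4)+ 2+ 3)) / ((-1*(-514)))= 5850 / 257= 22.76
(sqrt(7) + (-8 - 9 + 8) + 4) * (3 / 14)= -15 / 14 + 3 * sqrt(7) / 14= -0.50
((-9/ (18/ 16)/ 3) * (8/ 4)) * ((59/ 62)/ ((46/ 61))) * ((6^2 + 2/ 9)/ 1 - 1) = -4563532/ 19251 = -237.05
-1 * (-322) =322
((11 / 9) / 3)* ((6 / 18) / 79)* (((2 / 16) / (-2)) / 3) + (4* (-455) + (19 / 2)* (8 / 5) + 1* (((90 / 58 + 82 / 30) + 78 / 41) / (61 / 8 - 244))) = -1246413432871397 / 690600249648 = -1804.83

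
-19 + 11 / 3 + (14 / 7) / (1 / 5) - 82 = -262 / 3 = -87.33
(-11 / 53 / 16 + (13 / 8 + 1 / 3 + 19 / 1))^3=151291632924125 / 16464605184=9188.90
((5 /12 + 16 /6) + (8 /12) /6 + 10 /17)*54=6945 /34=204.26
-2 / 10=-1 / 5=-0.20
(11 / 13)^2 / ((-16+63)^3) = 121 / 17546087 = 0.00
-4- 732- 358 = -1094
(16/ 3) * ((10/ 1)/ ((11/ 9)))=480/ 11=43.64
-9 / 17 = -0.53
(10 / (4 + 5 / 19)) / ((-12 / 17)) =-1615 / 486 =-3.32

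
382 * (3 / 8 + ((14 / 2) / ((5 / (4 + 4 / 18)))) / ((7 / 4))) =258041 / 180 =1433.56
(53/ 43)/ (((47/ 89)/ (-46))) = -107.36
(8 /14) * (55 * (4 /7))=880 /49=17.96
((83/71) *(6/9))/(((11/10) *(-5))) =-332/2343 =-0.14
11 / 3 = 3.67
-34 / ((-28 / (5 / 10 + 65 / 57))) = 3179 / 1596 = 1.99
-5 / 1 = -5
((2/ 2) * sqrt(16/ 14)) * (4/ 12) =2 * sqrt(14)/ 21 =0.36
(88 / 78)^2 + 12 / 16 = 2.02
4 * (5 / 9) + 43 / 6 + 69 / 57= 10.60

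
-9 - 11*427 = -4706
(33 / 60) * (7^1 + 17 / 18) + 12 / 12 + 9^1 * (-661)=-2139707 / 360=-5943.63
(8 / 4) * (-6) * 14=-168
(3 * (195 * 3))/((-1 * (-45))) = 39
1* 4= 4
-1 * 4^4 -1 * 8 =-264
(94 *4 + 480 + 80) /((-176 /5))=-26.59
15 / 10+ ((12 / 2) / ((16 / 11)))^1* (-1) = -21 / 8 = -2.62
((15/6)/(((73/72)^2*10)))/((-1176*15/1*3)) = -6/1305605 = -0.00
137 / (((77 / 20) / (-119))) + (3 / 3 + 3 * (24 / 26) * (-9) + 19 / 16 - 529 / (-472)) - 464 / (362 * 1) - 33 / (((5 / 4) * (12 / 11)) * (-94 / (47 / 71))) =-36927194913909 / 8673910960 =-4257.27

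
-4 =-4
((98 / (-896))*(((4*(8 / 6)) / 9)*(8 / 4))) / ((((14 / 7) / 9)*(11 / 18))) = -21 / 22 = -0.95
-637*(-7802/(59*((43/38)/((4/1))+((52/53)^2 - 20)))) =-2121977162032/472446335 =-4491.47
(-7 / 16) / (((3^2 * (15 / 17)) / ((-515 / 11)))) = 12257 / 4752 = 2.58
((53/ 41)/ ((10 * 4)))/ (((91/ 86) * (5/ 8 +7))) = 4558/ 1137955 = 0.00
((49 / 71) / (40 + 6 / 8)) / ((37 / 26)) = 5096 / 428201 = 0.01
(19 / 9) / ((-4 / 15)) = -95 / 12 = -7.92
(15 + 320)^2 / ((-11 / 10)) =-1122250 / 11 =-102022.73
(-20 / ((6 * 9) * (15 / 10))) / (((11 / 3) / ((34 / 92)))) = -0.02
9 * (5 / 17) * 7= 315 / 17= 18.53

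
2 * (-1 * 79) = -158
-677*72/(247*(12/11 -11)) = 536184/26923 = 19.92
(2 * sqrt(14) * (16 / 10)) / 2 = 8 * sqrt(14) / 5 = 5.99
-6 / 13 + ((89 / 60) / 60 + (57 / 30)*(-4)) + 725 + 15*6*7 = 1346.96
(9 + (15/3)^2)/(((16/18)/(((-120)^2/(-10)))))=-55080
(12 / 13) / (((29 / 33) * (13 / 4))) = 0.32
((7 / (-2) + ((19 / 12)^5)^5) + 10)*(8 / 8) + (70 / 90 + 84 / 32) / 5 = 93083345666590115047679108492851 / 953962166440690129601298432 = 97575.51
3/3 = 1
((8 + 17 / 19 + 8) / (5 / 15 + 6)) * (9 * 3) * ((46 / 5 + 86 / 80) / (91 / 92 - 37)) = -245787453 / 11959930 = -20.55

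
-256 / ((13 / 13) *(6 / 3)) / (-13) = 128 / 13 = 9.85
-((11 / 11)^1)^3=-1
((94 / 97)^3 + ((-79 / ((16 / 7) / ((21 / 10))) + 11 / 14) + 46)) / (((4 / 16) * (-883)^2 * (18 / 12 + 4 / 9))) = -228940034067 / 3486845383615300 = -0.00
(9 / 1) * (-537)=-4833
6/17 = 0.35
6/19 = 0.32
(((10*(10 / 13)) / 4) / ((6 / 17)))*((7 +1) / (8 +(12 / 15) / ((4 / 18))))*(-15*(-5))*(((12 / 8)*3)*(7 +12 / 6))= 4303125 / 377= 11414.12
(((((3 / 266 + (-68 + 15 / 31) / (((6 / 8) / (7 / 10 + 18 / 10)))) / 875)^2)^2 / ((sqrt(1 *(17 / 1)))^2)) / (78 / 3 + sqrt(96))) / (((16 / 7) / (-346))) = -74491695520038971294346833581 / 42651216356362652922187500000000 + 5730130424618382407257448737 *sqrt(6) / 21325608178181326461093750000000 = -0.00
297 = 297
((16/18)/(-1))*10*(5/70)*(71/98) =-0.46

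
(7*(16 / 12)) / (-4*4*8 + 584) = 0.02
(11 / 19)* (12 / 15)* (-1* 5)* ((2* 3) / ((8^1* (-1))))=33 / 19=1.74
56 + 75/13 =803/13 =61.77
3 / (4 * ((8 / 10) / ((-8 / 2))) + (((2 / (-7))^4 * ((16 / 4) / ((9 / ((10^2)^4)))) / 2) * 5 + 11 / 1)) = 324135 / 80001102059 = 0.00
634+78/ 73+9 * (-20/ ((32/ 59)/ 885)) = -171155395/ 584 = -293074.31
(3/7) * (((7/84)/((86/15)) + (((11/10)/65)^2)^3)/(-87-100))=-141410420150406369/4245103096609375000000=-0.00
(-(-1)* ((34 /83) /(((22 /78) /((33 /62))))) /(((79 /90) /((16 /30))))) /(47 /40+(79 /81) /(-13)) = 4021280640 /9417563377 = 0.43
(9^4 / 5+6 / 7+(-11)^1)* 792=36093024 / 35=1031229.26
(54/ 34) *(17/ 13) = 27/ 13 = 2.08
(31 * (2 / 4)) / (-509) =-0.03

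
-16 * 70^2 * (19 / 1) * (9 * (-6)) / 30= 2681280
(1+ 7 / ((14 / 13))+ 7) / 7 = 29 / 14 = 2.07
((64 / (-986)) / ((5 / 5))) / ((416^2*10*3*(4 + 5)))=-1 / 719858880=-0.00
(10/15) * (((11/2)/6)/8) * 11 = 121/144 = 0.84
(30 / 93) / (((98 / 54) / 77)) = 2970 / 217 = 13.69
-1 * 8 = -8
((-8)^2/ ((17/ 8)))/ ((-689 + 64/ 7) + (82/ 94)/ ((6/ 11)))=-1010688/ 22760977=-0.04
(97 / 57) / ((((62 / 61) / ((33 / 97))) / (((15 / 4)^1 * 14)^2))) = 7397775 / 4712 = 1569.99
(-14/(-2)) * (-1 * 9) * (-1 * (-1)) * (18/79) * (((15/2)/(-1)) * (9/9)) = 8505/79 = 107.66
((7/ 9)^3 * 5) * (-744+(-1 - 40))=-1346275/ 729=-1846.74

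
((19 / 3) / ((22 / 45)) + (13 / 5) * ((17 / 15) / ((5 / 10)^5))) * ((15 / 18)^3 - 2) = -54326413 / 356400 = -152.43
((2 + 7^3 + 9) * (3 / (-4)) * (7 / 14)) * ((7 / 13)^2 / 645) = -8673 / 145340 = -0.06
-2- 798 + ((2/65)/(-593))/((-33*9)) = -9158291998/11447865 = -800.00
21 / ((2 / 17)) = 357 / 2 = 178.50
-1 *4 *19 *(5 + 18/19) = -452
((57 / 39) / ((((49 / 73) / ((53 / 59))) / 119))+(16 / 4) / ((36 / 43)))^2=131745631802500 / 2334919041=56424.07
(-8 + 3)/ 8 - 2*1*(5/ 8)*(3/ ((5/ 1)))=-1.38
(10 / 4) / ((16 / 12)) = 15 / 8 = 1.88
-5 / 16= -0.31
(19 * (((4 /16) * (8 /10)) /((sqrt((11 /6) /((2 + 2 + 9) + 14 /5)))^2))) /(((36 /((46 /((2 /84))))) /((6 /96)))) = 241661 /2200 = 109.85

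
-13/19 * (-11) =143/19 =7.53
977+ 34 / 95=92849 / 95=977.36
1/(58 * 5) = 0.00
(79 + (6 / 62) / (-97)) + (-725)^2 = 1580791925 / 3007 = 525704.00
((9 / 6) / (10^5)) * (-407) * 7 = -8547 / 200000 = -0.04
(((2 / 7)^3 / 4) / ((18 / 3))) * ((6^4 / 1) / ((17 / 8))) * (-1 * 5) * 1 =-17280 / 5831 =-2.96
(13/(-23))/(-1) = 13/23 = 0.57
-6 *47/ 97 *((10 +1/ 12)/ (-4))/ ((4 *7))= 5687/ 21728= 0.26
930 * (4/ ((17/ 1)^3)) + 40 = 200240/ 4913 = 40.76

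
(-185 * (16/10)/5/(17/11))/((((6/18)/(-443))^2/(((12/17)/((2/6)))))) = -143274536.37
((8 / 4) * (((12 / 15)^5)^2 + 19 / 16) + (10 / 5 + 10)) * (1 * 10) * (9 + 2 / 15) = 156155900467 / 117187500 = 1332.53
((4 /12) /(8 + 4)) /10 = 0.00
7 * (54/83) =378/83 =4.55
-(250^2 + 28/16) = -250007/4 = -62501.75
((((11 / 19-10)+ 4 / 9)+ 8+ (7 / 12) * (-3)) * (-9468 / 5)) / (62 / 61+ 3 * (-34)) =-51.13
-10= -10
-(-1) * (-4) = -4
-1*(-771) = 771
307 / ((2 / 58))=8903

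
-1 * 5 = -5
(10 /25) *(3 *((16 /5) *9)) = 864 /25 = 34.56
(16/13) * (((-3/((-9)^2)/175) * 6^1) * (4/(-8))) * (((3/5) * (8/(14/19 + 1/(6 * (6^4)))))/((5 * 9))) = 700416/6192720625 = 0.00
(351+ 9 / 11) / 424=1935 / 2332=0.83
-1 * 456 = -456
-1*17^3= -4913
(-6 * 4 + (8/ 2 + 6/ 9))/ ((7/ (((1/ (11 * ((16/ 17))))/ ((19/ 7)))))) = -493/ 5016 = -0.10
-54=-54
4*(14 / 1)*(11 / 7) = 88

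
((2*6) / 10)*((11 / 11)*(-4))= -24 / 5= -4.80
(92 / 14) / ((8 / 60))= 345 / 7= 49.29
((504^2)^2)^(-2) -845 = -845.00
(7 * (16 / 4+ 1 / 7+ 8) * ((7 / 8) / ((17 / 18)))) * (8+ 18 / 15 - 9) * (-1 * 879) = -13844.25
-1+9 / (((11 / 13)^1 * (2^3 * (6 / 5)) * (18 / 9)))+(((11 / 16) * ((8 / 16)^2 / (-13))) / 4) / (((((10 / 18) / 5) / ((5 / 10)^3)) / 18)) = -75113 / 146432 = -0.51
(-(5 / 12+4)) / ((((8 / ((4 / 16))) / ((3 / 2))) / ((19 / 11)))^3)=-3271743 / 1395654656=-0.00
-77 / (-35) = 11 / 5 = 2.20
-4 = -4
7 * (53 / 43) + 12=887 / 43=20.63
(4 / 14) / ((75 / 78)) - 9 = -1523 / 175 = -8.70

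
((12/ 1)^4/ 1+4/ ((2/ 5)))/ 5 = 20746/ 5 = 4149.20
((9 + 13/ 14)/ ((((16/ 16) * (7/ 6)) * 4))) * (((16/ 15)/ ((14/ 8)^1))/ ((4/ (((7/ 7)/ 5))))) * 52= 28912/ 8575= 3.37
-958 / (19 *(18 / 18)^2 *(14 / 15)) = -7185 / 133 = -54.02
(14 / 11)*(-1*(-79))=1106 / 11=100.55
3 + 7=10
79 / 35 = 2.26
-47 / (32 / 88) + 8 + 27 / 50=-12071 / 100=-120.71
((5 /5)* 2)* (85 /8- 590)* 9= -41715 /4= -10428.75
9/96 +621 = 19875/32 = 621.09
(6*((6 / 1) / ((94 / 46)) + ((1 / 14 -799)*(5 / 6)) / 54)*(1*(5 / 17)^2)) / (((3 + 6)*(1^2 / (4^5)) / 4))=-51264179200 / 23104683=-2218.78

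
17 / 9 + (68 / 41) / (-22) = 7361 / 4059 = 1.81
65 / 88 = 0.74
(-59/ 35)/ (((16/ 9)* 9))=-59/ 560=-0.11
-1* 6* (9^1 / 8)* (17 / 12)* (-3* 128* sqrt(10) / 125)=3672* sqrt(10) / 125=92.90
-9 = -9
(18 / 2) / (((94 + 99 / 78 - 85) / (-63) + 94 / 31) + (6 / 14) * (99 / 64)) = 4874688 / 1913153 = 2.55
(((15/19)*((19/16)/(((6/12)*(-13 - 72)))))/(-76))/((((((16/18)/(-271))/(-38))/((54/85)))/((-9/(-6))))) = 592677/184960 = 3.20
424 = 424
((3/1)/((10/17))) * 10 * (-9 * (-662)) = 303858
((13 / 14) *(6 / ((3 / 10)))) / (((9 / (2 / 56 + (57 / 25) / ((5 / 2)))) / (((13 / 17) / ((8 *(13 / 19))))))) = 819299 / 2998800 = 0.27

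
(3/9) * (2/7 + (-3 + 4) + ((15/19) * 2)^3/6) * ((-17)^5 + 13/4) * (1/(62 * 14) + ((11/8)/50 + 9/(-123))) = 798951273651729/19527847360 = 40913.43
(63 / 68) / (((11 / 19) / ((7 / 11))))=1.02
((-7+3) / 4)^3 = -1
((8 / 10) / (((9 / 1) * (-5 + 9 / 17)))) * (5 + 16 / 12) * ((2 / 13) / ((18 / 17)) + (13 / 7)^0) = -2278 / 15795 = -0.14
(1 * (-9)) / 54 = -1 / 6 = -0.17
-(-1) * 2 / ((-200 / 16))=-4 / 25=-0.16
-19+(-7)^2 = 30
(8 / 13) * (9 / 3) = 24 / 13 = 1.85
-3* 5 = -15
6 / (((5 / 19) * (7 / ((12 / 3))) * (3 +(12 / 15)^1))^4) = 1536 / 2401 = 0.64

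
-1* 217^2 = -47089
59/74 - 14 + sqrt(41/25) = -977/74 + sqrt(41)/5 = -11.92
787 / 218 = 3.61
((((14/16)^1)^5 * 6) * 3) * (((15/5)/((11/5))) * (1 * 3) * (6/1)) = 20420505/90112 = 226.61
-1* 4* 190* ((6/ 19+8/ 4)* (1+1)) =-3520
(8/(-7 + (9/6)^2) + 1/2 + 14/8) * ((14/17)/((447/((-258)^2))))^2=8508.97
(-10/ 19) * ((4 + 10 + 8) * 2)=-440/ 19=-23.16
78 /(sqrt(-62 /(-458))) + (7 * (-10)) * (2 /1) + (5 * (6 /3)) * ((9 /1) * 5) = 78 * sqrt(7099) /31 + 310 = 522.00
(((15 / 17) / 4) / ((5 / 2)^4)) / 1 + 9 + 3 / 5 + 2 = 24662 / 2125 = 11.61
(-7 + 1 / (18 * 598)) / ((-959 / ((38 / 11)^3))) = 1033610146 / 3434870439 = 0.30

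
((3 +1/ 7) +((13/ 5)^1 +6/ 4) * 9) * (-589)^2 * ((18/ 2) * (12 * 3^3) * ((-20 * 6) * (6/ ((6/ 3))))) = -102080716045488/ 7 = -14582959435069.71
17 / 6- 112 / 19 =-349 / 114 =-3.06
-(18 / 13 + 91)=-1201 / 13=-92.38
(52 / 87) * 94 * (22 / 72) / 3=13442 / 2349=5.72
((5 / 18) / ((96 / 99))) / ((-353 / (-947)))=52085 / 67776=0.77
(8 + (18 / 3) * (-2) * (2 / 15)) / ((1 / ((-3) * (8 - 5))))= -57.60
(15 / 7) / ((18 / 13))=65 / 42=1.55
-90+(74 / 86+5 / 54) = -206767 / 2322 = -89.05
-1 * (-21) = 21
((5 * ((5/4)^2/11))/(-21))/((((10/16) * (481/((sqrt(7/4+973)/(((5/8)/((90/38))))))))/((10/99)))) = -500 * sqrt(3899)/23222199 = -0.00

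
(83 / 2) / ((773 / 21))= 1.13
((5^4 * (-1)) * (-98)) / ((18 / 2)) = 6805.56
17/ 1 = 17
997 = 997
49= 49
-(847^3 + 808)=-607646231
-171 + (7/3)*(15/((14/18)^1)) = -126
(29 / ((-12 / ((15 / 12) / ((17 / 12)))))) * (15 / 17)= -2175 / 1156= -1.88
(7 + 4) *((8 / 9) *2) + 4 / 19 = 3380 / 171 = 19.77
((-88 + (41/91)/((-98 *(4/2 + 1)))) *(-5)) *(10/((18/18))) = 58859825/13377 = 4400.08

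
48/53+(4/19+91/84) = 26579/12084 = 2.20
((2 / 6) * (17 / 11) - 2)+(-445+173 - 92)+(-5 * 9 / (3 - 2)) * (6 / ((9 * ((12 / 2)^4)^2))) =-1125436087 / 3079296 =-365.48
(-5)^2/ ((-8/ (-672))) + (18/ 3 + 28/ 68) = 35809/ 17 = 2106.41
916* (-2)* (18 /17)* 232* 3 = -22951296 /17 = -1350076.24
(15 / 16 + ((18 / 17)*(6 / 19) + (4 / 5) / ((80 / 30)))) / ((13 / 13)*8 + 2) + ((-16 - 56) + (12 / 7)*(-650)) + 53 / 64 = -1185.30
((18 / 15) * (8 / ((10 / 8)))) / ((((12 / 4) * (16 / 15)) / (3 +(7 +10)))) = 48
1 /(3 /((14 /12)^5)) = 16807 /23328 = 0.72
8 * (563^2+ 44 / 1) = 2536104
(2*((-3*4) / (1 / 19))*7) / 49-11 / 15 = -6917 / 105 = -65.88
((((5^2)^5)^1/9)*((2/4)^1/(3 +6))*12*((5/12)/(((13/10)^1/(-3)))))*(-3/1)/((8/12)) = 244140625/78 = 3130008.01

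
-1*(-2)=2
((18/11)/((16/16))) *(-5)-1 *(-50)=460/11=41.82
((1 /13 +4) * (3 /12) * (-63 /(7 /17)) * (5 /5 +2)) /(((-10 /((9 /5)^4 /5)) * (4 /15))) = 478828341 /1300000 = 368.33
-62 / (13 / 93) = -5766 / 13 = -443.54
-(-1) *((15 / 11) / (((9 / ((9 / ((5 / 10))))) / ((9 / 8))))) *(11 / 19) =135 / 76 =1.78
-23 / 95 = -0.24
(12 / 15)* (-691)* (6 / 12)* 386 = -533452 / 5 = -106690.40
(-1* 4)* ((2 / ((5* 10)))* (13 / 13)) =-4 / 25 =-0.16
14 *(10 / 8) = 35 / 2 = 17.50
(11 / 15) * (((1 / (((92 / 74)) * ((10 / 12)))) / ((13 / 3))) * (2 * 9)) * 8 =175824 / 7475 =23.52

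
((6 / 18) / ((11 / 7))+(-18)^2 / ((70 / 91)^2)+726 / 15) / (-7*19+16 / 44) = -491842 / 109425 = -4.49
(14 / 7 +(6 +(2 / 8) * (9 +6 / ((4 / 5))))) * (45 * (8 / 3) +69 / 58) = 1469.42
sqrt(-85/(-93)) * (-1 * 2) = -1.91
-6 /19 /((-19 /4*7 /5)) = 120 /2527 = 0.05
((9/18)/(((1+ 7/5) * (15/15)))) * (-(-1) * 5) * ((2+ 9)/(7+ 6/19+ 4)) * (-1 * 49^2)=-2509045/1032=-2431.25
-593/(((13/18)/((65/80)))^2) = -48033/64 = -750.52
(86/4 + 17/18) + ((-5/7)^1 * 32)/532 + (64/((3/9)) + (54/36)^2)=7261291/33516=216.65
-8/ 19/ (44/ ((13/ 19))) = -26/ 3971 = -0.01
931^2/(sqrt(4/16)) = 1733522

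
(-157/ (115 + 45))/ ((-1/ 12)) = 471/ 40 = 11.78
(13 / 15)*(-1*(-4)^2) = -208 / 15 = -13.87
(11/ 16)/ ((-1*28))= -11/ 448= -0.02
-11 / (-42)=11 / 42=0.26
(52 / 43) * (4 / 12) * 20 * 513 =177840 / 43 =4135.81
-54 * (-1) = 54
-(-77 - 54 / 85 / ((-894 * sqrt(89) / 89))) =77 - 9 * sqrt(89) / 12665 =76.99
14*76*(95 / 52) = 25270 / 13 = 1943.85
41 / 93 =0.44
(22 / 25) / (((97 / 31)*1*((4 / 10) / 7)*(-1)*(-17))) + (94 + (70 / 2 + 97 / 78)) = 83947141 / 643110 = 130.53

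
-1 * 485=-485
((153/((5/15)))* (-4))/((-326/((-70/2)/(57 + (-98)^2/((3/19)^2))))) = -289170/565211791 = -0.00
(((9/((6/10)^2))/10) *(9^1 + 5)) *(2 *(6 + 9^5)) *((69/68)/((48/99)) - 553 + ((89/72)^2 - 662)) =-36776254301675/7344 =-5007659899.47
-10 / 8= -5 / 4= -1.25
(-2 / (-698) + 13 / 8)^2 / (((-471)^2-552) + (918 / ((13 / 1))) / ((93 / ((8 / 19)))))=52723613475 / 4402797122349248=0.00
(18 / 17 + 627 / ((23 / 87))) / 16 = 927747 / 6256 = 148.30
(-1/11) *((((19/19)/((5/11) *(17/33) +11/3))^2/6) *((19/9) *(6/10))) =-25289/20050560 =-0.00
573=573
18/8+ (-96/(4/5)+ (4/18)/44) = -46627/396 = -117.74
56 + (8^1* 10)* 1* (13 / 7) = 1432 / 7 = 204.57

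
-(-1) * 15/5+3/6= 7/2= 3.50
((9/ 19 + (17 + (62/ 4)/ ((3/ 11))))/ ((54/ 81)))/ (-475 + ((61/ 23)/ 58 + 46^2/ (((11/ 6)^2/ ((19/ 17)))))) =11622372949/ 23843644274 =0.49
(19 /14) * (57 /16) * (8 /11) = 1083 /308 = 3.52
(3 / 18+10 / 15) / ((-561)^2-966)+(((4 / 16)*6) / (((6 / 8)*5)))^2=0.16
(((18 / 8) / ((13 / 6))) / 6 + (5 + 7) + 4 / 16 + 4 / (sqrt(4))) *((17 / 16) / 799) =375 / 19552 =0.02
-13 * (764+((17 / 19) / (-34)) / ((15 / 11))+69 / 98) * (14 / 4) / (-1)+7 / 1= 34800.16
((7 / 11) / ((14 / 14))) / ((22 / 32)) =112 / 121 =0.93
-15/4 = -3.75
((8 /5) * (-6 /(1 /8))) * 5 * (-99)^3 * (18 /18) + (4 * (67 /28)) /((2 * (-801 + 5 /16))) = 33413185313896 /89677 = 372594815.99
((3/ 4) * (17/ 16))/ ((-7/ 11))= -561/ 448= -1.25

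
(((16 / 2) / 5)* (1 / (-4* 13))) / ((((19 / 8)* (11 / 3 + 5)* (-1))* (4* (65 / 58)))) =348 / 1043575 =0.00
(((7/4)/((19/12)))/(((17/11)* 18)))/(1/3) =77/646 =0.12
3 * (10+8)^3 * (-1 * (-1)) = 17496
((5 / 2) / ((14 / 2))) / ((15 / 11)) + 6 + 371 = 15845 / 42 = 377.26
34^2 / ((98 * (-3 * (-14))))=289 / 1029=0.28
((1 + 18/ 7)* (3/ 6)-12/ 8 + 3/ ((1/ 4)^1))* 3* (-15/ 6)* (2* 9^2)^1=-104490/ 7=-14927.14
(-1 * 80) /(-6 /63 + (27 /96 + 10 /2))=-10752 /697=-15.43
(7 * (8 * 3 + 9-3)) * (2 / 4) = 105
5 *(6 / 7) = 30 / 7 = 4.29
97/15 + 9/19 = 6.94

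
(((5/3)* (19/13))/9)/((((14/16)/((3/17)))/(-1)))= -760/13923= -0.05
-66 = -66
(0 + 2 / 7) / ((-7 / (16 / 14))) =-16 / 343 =-0.05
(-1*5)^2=25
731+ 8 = 739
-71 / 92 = -0.77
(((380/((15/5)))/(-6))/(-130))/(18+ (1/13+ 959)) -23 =-2629295/114318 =-23.00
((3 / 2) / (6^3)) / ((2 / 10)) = 5 / 144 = 0.03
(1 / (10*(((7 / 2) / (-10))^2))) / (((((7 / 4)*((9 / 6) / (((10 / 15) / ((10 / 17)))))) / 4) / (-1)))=-4352 / 3087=-1.41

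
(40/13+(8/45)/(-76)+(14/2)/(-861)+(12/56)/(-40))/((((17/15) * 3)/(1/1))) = 9190507/10208016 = 0.90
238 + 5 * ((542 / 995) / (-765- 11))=18376185 / 77212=238.00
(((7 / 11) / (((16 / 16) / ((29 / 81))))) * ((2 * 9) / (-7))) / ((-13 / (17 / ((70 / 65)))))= 493 / 693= 0.71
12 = 12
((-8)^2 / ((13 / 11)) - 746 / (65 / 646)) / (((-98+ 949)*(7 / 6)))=-2870376 / 387205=-7.41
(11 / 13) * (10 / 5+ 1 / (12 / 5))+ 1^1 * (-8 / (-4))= 631 / 156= 4.04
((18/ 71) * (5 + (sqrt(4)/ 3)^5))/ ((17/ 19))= 47386/ 32589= 1.45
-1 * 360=-360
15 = 15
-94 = -94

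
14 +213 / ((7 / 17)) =3719 / 7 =531.29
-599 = -599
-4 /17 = -0.24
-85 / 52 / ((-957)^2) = -85 / 47624148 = -0.00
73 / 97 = 0.75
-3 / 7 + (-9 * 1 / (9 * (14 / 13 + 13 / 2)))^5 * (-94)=-882309896863 / 2076964965299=-0.42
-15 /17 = -0.88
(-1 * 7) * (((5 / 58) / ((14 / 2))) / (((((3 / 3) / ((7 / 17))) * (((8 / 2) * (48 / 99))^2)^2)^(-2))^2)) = -16543038403384679350375960690032640 / 137725131592636512111672125949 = -120116.34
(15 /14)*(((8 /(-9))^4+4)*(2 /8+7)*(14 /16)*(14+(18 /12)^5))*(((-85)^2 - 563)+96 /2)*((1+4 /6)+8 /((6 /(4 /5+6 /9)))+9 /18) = 18773135.34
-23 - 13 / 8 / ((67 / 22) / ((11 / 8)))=-23.73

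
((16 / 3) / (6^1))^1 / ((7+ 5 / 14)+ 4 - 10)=112 / 171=0.65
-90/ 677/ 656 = -45/ 222056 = -0.00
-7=-7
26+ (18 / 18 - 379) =-352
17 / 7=2.43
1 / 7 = 0.14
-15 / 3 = -5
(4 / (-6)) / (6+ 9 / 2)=-4 / 63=-0.06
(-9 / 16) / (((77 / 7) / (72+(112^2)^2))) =-16092819 / 2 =-8046409.50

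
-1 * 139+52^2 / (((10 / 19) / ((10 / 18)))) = 24437 / 9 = 2715.22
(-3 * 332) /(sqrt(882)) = -166 * sqrt(2) /7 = -33.54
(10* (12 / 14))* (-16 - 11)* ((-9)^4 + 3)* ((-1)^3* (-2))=-3038194.29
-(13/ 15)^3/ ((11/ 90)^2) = -26364/ 605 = -43.58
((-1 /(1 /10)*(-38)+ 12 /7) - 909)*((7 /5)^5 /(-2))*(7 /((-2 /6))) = -186103911 /6250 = -29776.63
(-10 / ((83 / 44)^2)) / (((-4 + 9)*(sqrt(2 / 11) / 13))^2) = -3599024 / 34445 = -104.49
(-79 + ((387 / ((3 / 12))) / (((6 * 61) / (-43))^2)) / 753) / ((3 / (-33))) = 2433987820 / 2801913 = 868.69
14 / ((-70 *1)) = -0.20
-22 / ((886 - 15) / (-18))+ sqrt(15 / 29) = 396 / 871+ sqrt(435) / 29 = 1.17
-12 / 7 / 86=-6 / 301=-0.02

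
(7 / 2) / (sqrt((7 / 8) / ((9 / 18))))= 2.65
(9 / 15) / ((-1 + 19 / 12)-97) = -36 / 5785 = -0.01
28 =28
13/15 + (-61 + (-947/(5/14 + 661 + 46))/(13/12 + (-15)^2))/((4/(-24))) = 49287511219/134334195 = 366.90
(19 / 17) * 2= 2.24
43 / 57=0.75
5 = 5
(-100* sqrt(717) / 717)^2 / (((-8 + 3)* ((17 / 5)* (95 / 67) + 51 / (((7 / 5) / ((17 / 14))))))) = -13132000 / 230944983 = -0.06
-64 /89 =-0.72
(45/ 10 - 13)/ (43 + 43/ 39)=-663/ 3440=-0.19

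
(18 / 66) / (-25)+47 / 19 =12868 / 5225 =2.46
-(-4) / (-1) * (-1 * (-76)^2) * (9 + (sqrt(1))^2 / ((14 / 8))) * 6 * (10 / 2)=46439040 / 7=6634148.57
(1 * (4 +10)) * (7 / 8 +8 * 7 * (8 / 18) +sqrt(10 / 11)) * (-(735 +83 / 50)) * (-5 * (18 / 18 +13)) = 3609634 * sqrt(110) / 55 +669587107 / 36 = 19287972.06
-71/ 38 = -1.87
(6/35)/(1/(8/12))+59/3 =2077/105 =19.78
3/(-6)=-1/2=-0.50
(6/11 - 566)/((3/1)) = -6220/33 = -188.48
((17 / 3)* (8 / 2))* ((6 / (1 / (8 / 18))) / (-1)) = -544 / 9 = -60.44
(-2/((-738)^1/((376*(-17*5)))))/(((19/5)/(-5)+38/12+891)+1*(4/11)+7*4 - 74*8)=-17578000/66926883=-0.26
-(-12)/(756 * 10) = 1/630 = 0.00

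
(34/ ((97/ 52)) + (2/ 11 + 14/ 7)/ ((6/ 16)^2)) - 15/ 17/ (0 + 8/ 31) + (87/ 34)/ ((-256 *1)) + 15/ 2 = 1053522665/ 27861504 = 37.81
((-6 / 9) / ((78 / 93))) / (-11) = 31 / 429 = 0.07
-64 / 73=-0.88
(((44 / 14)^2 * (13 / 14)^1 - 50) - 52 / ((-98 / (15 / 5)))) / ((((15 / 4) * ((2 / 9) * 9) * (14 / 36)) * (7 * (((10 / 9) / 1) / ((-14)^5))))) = 23255424 / 25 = 930216.96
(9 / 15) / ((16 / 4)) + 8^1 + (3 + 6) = 17.15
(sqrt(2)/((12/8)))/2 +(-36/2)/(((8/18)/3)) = -243/2 +sqrt(2)/3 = -121.03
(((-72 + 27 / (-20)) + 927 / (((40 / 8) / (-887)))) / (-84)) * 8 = 1096821 / 70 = 15668.87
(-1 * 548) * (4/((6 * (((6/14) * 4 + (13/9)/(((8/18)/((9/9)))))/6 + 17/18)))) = -184128/893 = -206.19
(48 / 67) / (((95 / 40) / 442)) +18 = 192642 / 1273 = 151.33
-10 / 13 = -0.77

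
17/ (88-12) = 17/ 76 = 0.22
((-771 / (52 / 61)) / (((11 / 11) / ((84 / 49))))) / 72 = -15677 / 728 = -21.53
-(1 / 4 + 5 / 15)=-7 / 12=-0.58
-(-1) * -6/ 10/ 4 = -3/ 20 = -0.15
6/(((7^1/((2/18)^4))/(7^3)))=98/2187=0.04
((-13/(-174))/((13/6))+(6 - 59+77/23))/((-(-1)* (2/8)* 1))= -132380/667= -198.47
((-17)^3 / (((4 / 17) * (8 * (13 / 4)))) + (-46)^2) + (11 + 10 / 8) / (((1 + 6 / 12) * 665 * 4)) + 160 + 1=1473.92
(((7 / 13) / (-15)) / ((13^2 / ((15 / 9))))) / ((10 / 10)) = -7 / 19773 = -0.00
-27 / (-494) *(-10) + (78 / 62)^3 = 10630008 / 7358377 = 1.44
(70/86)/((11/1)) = 0.07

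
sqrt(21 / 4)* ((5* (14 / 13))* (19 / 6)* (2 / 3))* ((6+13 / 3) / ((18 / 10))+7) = 228760* sqrt(21) / 3159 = 331.85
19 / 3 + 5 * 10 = 169 / 3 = 56.33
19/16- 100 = -1581/16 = -98.81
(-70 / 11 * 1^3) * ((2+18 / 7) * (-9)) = 2880 / 11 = 261.82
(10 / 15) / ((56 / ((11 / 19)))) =11 / 1596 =0.01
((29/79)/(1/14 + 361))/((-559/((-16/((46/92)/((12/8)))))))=6496/74411285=0.00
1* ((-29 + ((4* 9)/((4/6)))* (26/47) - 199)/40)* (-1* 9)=10476/235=44.58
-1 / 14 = -0.07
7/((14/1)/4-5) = -14/3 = -4.67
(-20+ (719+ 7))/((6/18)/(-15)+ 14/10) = 15885/31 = 512.42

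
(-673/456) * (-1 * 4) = 673/114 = 5.90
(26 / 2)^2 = 169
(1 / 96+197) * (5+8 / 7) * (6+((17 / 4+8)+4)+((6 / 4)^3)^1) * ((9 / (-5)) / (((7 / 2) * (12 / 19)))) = -633528761 / 25088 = -25252.26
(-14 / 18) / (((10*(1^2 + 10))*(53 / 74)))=-259 / 26235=-0.01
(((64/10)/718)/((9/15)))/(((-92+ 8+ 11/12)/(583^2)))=-60.78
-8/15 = -0.53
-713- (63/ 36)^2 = -11457/ 16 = -716.06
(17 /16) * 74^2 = 23273 /4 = 5818.25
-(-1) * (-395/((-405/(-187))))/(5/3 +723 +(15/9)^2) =-14773/58923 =-0.25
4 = 4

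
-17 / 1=-17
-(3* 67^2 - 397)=-13070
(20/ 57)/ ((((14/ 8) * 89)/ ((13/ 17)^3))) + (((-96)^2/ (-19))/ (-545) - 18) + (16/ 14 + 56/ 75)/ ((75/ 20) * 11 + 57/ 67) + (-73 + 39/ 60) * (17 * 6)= -11336382357644417723/ 1532613747585150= -7396.76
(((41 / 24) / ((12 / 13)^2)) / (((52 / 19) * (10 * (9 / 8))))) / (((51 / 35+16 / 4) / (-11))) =-779779 / 5940864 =-0.13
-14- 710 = -724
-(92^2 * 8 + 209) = -67921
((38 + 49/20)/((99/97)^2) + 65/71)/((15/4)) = 553184851/52190325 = 10.60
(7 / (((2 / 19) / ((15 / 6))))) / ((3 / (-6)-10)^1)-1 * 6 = -131 / 6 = -21.83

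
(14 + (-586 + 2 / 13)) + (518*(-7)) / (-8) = -118.60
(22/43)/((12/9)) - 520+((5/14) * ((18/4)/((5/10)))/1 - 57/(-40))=-6200323/12040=-514.98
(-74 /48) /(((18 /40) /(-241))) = 44585 /54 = 825.65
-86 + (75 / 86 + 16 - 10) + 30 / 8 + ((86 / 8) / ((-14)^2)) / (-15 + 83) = -172795671 / 2292416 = -75.38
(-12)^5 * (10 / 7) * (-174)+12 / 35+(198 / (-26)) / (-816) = 7654868625987 / 123760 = 61852526.07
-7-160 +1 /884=-147627 /884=-167.00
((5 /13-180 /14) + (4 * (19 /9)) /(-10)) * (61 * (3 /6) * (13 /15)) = -3326513 /9450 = -352.01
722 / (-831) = -722 / 831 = -0.87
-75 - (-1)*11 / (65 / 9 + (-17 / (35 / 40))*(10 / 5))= -75.35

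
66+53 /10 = 713 /10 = 71.30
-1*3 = -3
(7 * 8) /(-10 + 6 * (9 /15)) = -35 /4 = -8.75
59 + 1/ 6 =355/ 6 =59.17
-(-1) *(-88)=-88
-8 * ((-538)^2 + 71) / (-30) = 77204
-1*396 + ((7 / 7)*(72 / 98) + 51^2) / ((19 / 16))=1671084 / 931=1794.93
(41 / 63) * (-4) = -164 / 63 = -2.60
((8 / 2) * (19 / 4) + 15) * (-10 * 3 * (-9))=9180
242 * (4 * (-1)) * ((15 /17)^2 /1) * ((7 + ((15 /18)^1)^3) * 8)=-39615400 /867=-45692.50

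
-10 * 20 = -200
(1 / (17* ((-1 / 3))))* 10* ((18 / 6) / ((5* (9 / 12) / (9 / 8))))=-1.59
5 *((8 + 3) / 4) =55 / 4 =13.75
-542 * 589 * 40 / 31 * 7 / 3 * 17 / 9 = -49018480 / 27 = -1815499.26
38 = 38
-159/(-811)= 159/811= 0.20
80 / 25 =16 / 5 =3.20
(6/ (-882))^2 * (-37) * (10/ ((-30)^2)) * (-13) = 481/ 1944810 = 0.00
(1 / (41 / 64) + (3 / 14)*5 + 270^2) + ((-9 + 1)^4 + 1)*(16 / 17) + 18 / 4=22031019 / 287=76763.13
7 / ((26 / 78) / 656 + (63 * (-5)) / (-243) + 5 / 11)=1363824 / 341219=4.00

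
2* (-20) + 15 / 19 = -745 / 19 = -39.21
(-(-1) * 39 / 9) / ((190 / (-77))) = -1001 / 570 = -1.76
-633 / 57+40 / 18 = -1519 / 171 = -8.88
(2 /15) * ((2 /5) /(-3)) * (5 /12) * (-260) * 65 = 125.19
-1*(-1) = 1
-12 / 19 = -0.63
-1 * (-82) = 82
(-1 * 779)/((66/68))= -26486/33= -802.61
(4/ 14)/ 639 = 2/ 4473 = 0.00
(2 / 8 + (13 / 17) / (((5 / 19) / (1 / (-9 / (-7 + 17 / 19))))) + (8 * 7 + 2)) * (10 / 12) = 184277 / 3672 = 50.18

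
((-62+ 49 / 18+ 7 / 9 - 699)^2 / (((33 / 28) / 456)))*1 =2442119400 / 11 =222010854.55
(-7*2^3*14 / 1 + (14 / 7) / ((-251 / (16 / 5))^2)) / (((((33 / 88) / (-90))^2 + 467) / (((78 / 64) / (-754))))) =133360461504 / 49145620303829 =0.00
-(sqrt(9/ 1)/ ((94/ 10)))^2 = -225/ 2209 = -0.10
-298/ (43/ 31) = -9238/ 43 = -214.84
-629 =-629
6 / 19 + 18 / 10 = 201 / 95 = 2.12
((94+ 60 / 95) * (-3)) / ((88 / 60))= -40455 / 209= -193.56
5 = 5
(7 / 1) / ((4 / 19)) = 133 / 4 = 33.25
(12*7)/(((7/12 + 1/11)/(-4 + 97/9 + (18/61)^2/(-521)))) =145689155920/172539049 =844.38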